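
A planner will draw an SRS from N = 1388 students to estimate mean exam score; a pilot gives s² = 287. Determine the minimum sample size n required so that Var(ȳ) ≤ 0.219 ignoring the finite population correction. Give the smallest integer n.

1311

Without fpc, n₀ = s²/D = 287/0.219 = 1310.5023.
Rounding up, n = 1311.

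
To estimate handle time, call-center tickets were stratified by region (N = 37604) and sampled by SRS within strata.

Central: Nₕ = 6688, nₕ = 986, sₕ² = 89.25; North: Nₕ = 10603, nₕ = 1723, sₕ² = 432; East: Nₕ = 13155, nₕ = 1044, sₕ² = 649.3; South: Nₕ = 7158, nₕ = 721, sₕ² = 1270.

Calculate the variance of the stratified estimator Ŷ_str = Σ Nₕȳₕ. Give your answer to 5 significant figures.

2.0731 × 10^8

Var(Ŷ_str) = Σₕ Nₕ²(1 − fₕ)sₕ²/nₕ.
Central: 6688²·(1 − 986/6688)·89.25/986 = 3.4518728 × 10^6.
North: 10603²·(1 − 1723/10603)·432/1723 = 2.3606967 × 10^7.
East: 13155²·(1 − 1044/13155)·649.3/1044 = 9.908679 × 10^7.
South: 7158²·(1 − 721/7158)·1270/721 = 8.1160303 × 10^7.
Sum = 2.0730593 × 10^8.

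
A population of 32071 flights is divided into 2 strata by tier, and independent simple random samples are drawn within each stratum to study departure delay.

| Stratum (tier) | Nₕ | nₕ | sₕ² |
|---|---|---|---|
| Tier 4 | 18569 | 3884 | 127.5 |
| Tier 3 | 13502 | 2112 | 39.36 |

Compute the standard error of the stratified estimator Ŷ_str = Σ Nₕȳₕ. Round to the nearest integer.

Var(Ŷ_str) = Σₕ Nₕ²(1 − fₕ)sₕ²/nₕ.
Tier 4: 18569²·(1 − 3884/18569)·127.5/3884 = 8.9514508 × 10^6.
Tier 3: 13502²·(1 − 2112/13502)·39.36/2112 = 2.866045 × 10^6.
Sum = 1.1817496 × 10^7.
SE = √(1.1817496 × 10^7) = 3438.

3438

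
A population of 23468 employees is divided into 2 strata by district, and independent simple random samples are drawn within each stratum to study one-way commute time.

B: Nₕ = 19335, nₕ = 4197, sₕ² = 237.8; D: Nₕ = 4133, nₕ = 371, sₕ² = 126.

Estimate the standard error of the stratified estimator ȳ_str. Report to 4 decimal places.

0.1992

Var(ȳ_str) = Σₕ Wₕ²(1 − fₕ)sₕ²/nₕ with Wₕ = Nₕ/N, N = 23468.
B: Wₕ = 0.82388785; term = 0.82388785²·(1 − 0.21706749)·237.8/4197 = 0.03011157.
D: Wₕ = 0.17611215; term = 0.17611215²·(1 − 0.08976530)·126/371 = 0.0095880143.
Sum = 0.039699584.
SE = √(0.039699584) = 0.1992.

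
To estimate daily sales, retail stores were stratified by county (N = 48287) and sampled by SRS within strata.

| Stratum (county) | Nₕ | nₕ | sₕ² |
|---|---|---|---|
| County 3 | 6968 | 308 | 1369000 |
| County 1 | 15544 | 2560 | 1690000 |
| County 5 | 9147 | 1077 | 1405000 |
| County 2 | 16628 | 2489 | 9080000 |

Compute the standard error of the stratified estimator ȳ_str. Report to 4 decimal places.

23.5531

Var(ȳ_str) = Σₕ Wₕ²(1 − fₕ)sₕ²/nₕ with Wₕ = Nₕ/N, N = 48287.
County 3: Wₕ = 0.14430385; term = 0.14430385²·(1 − 0.04420207)·1369000/308 = 88.465646.
County 1: Wₕ = 0.32190859; term = 0.32190859²·(1 − 0.16469377)·1690000/2560 = 57.142283.
County 5: Wₕ = 0.18942987; term = 0.18942987²·(1 − 0.11774352)·1405000/1077 = 41.300222.
County 2: Wₕ = 0.34435769; term = 0.34435769²·(1 − 0.14968727)·9080000/2489 = 367.84022.
Sum = 554.74837.
SE = √(554.74837) = 23.5531.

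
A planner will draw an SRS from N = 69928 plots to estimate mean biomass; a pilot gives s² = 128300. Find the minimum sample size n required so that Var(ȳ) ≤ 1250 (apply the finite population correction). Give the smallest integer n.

103

Without fpc, n₀ = s²/D = 128300/1250 = 102.6400.
With fpc, (1 − n/N)·s²/n ≤ D requires n ≥ n₀/(1 + n₀/N) = 102.6400/(1 + 102.6400/69928) = 102.4896.
Rounding up, n = 103.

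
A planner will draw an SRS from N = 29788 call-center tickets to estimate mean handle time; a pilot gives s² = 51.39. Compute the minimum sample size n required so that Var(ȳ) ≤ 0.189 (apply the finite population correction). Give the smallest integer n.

Without fpc, n₀ = s²/D = 51.39/0.189 = 271.9048.
With fpc, (1 − n/N)·s²/n ≤ D requires n ≥ n₀/(1 + n₀/N) = 271.9048/(1 + 271.9048/29788) = 269.4453.
Rounding up, n = 270.

270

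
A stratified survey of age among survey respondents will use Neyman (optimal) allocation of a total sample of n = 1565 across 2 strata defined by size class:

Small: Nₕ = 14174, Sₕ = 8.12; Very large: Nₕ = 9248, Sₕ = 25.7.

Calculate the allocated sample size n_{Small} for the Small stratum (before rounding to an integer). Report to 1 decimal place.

510.6

Neyman allocation: nₕ = n·NₕSₕ / Σⱼ NⱼSⱼ.
Σ NⱼSⱼ = 14174·8.12 + 9248·25.7 = 352766.48.
n_{Small} = 1565·14174·8.12 / 352766.48 = 510.6.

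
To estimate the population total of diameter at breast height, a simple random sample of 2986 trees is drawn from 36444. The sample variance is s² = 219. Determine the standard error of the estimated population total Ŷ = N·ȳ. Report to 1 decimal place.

Var(Ŷ) = N²·Var(ȳ) = N²·(1 − n/N)·s²/n.
f = 2986/36444 = 0.08193393; Var(ȳ) = 0.91806607·219/2986 = 0.067333044.
Var(Ŷ) = 36444² · 0.067333044 = 8.9429402 × 10^7.
SE(Ŷ) = √(8.9429402 × 10^7) = 9456.7.

9456.7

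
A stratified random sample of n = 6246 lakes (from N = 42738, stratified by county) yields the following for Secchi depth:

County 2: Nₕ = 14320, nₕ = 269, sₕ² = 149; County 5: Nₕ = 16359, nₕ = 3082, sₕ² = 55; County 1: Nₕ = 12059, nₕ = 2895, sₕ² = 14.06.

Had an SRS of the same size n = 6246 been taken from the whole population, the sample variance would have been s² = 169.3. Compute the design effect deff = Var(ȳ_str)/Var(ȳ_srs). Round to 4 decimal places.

2.7408

Var(ȳ_str) = Σ Wₕ²(1−fₕ)sₕ²/nₕ with Wₕ = Nₕ/42738:
  County 2: (14320/42738)²·(1−269/14320)·149/269 = 0.061017702
  County 5: (16359/42738)²·(1−3082/16359)·55/3082 = 0.0021220635
  County 1: (12059/42738)²·(1−2895/12059)·14.06/2895 = 2.9383582 × 10^-4
  → Var(ȳ_str) = 0.063433601.
Var(ȳ_srs) = (1 − 6246/42738)·169.3/6246 = 0.023144002.
deff = 0.063433601 / 0.023144002 = 2.7408.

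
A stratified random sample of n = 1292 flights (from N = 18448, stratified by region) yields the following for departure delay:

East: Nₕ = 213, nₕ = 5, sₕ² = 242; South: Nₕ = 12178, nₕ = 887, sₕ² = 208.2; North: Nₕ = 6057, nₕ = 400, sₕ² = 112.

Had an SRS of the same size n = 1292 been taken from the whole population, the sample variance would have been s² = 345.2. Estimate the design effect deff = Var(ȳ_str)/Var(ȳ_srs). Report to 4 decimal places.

Var(ȳ_str) = Σ Wₕ²(1−fₕ)sₕ²/nₕ with Wₕ = Nₕ/18448:
  East: (213/18448)²·(1−5/213)·242/5 = 0.0063007133
  South: (12178/18448)²·(1−887/12178)·208.2/887 = 0.094834619
  North: (6057/18448)²·(1−400/6057)·112/400 = 0.028190528
  → Var(ȳ_str) = 0.12932586.
Var(ȳ_srs) = (1 − 1292/18448)·345.2/1292 = 0.24847061.
deff = 0.12932586 / 0.24847061 = 0.5205.

0.5205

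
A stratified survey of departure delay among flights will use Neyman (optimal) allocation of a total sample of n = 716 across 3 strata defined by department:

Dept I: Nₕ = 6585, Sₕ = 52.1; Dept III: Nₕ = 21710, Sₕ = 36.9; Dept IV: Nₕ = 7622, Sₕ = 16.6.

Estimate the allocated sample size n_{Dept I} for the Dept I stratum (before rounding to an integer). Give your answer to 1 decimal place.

Neyman allocation: nₕ = n·NₕSₕ / Σⱼ NⱼSⱼ.
Σ NⱼSⱼ = 6585·52.1 + 21710·36.9 + 7622·16.6 = 1.2707027 × 10^6.
n_{Dept I} = 716·6585·52.1 / (1.2707027 × 10^6) = 193.3.

193.3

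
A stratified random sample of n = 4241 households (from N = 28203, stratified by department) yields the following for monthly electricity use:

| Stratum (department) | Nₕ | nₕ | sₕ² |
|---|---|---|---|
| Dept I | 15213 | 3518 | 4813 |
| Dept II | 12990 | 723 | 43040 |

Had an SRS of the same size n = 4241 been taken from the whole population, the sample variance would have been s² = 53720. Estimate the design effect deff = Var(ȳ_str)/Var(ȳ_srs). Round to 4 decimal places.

Var(ȳ_str) = Σ Wₕ²(1−fₕ)sₕ²/nₕ with Wₕ = Nₕ/28203:
  Dept I: (15213/28203)²·(1−3518/15213)·4813/3518 = 0.30601626
  Dept II: (12990/28203)²·(1−723/12990)·43040/723 = 11.925892
  → Var(ȳ_str) = 12.231908.
Var(ȳ_srs) = (1 − 4241/28203)·53720/4241 = 10.762062.
deff = 12.231908 / 10.762062 = 1.1366.

1.1366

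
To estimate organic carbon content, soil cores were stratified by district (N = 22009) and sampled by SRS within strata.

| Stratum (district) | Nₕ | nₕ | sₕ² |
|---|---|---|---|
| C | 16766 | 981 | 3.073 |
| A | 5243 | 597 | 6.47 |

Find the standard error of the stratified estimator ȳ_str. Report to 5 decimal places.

0.04750

Var(ȳ_str) = Σₕ Wₕ²(1 − fₕ)sₕ²/nₕ with Wₕ = Nₕ/N, N = 22009.
C: Wₕ = 0.76177927; term = 0.76177927²·(1 − 0.05851127)·3.073/981 = 0.0017114609.
A: Wₕ = 0.23822073; term = 0.23822073²·(1 − 0.11386611)·6.47/597 = 5.4498982 × 10^-4.
Sum = 0.0022564507.
SE = √(0.0022564507) = 0.04750.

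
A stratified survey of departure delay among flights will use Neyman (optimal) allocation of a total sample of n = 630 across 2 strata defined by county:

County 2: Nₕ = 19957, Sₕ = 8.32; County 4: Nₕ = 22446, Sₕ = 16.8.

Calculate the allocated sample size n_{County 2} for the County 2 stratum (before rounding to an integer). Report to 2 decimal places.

Neyman allocation: nₕ = n·NₕSₕ / Σⱼ NⱼSⱼ.
Σ NⱼSⱼ = 19957·8.32 + 22446·16.8 = 543135.04.
n_{County 2} = 630·19957·8.32 / 543135.04 = 192.60.

192.60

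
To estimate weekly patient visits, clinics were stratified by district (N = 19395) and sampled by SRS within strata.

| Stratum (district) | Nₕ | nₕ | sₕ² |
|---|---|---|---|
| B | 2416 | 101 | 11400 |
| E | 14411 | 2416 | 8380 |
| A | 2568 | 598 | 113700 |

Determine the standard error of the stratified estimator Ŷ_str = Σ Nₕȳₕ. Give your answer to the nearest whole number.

Var(Ŷ_str) = Σₕ Nₕ²(1 − fₕ)sₕ²/nₕ.
B: 2416²·(1 − 101/2416)·11400/101 = 6.3129362 × 10^8.
E: 14411²·(1 − 2416/14411)·8380/2416 = 5.9957216 × 10^8.
A: 2568²·(1 − 598/2568)·113700/598 = 9.6187918 × 10^8.
Sum = 2.192745 × 10^9.
SE = √(2.192745 × 10^9) = 46827.

46827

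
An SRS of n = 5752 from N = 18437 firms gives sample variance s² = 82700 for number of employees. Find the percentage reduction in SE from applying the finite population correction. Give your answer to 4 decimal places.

17.0531

f = n/N = 5752/18437 = 0.31198134.
SE_no-fpc = √(s²/n) = 3.7917816; SE_fpc = √((1−f)s²/n) = 3.1451649.
Ratio = √(1−f) = 0.82946890. Reduction = 100·(1 − 0.82946890) = 17.0531%.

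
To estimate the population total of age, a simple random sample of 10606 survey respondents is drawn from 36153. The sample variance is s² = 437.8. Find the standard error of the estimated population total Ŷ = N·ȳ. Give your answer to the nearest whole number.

Var(Ŷ) = N²·Var(ȳ) = N²·(1 − n/N)·s²/n.
f = 10606/36153 = 0.29336431; Var(ȳ) = 0.70663569·437.8/10606 = 0.029168876.
Var(Ŷ) = 36153² · 0.029168876 = 3.812487 × 10^7.
SE(Ŷ) = √(3.812487 × 10^7) = 6175.

6175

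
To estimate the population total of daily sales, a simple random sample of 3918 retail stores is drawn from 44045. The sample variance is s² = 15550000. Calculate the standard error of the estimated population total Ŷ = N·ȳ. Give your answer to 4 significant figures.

Var(Ŷ) = N²·Var(ȳ) = N²·(1 − n/N)·s²/n.
f = 3918/44045 = 0.08895448; Var(ȳ) = 0.91104552·15550000/3918 = 3615.8136.
Var(Ŷ) = 44045² · 3615.8136 = 7.0145411 × 10^12.
SE(Ŷ) = √(7.0145411 × 10^12) = 2.648 × 10^6.

2.648 × 10^6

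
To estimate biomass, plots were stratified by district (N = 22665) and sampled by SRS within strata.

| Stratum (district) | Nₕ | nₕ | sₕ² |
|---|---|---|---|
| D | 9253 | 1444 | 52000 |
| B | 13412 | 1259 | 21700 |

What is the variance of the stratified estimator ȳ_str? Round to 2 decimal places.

10.53

Var(ȳ_str) = Σₕ Wₕ²(1 − fₕ)sₕ²/nₕ with Wₕ = Nₕ/N, N = 22665.
D: Wₕ = 0.40825061; term = 0.40825061²·(1 − 0.15605749)·52000/1444 = 5.065271.
B: Wₕ = 0.59174939; term = 0.59174939²·(1 − 0.09387116)·21700/1259 = 5.4688952.
Sum = 10.534166.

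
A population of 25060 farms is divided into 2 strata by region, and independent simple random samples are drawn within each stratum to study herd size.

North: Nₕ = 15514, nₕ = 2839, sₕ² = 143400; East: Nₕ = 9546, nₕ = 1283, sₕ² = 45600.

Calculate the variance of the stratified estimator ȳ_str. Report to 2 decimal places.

20.28

Var(ȳ_str) = Σₕ Wₕ²(1 − fₕ)sₕ²/nₕ with Wₕ = Nₕ/N, N = 25060.
North: Wₕ = 0.61907422; term = 0.61907422²·(1 − 0.18299600)·143400/2839 = 15.815881.
East: Wₕ = 0.38092578; term = 0.38092578²·(1 − 0.13440184)·45600/1283 = 4.4641136.
Sum = 20.279995.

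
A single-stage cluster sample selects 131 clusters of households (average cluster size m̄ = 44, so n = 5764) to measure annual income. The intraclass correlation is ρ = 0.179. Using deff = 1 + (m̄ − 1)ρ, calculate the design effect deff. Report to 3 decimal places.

deff = 1 + (44 − 1)·0.179 = 1 + 7.697 = 8.697.

8.697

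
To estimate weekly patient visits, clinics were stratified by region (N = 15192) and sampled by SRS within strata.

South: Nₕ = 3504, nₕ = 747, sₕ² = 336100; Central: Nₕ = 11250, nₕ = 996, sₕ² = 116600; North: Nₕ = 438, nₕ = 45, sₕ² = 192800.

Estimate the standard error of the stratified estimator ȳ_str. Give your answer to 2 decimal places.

8.97

Var(ȳ_str) = Σₕ Wₕ²(1 − fₕ)sₕ²/nₕ with Wₕ = Nₕ/N, N = 15192.
South: Wₕ = 0.23064771; term = 0.23064771²·(1 − 0.21318493)·336100/747 = 18.832972.
Central: Wₕ = 0.74052133; term = 0.74052133²·(1 − 0.08853333)·116600/996 = 58.513374.
North: Wₕ = 0.02883096; term = 0.02883096²·(1 − 0.10273973)·192800/45 = 3.1954445.
Sum = 80.541791.
SE = √(80.541791) = 8.97.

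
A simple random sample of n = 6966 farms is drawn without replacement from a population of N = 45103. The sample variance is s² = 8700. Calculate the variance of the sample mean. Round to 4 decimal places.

1.0560

Under SRS without replacement, Var(ȳ) = (1 − f)·s²/n with f = n/N = 6966/45103 = 0.15444649.
Var(ȳ) = (1 − 0.15444649)·8700/6966 = 0.84555351·1.2489233 = 1.0560315.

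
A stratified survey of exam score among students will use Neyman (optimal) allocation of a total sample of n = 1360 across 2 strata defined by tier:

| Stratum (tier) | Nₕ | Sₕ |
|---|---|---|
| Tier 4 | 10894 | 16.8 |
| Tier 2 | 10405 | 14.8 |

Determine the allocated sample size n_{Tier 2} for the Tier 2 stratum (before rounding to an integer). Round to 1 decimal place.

621.4

Neyman allocation: nₕ = n·NₕSₕ / Σⱼ NⱼSⱼ.
Σ NⱼSⱼ = 10894·16.8 + 10405·14.8 = 337013.2.
n_{Tier 2} = 1360·10405·14.8 / 337013.2 = 621.4.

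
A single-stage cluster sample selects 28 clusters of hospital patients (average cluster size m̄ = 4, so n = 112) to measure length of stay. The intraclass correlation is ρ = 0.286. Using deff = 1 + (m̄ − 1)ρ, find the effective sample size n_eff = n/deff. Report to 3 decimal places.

deff = 1 + (4 − 1)·0.286 = 1 + 0.858 = 1.858.
n_eff = 112 / 1.858 = 60.280.

60.280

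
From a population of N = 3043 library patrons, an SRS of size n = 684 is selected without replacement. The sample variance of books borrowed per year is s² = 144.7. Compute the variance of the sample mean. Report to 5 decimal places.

Under SRS without replacement, Var(ȳ) = (1 − f)·s²/n with f = n/N = 684/3043 = 0.22477818.
Var(ȳ) = (1 − 0.22477818)·144.7/684 = 0.77522182·0.21154971 = 0.16399795.

0.16400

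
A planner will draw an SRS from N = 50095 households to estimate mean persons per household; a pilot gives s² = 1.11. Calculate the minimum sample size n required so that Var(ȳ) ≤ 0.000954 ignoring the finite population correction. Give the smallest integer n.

Without fpc, n₀ = s²/D = 1.11/0.000954 = 1163.5220.
Rounding up, n = 1164.

1164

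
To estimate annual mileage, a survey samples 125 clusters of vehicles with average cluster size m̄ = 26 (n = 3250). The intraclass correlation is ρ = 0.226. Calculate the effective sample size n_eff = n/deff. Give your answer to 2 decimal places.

488.72

deff = 1 + (26 − 1)·0.226 = 1 + 5.65 = 6.65.
n_eff = 3250 / 6.65 = 488.72.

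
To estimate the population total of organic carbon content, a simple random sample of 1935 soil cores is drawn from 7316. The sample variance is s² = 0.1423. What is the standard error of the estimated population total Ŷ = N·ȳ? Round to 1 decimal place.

Var(Ŷ) = N²·Var(ȳ) = N²·(1 − n/N)·s²/n.
f = 1935/7316 = 0.26448879; Var(ȳ) = 0.73551121·0.1423/1935 = 5.4089532 × 10^-5.
Var(Ŷ) = 7316² · (5.4089532 × 10^-5) = 2895.0803.
SE(Ŷ) = √(2895.0803) = 53.8.

53.8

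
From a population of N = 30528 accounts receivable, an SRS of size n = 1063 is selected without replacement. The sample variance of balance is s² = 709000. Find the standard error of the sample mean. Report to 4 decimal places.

25.3723

Under SRS without replacement, Var(ȳ) = (1 − f)·s²/n with f = n/N = 1063/30528 = 0.03482049.
Var(ȳ) = (1 − 0.03482049)·709000/1063 = 0.96517951·666.98024 = 643.75566.
SE(ȳ) = √(643.75566) = 25.3723.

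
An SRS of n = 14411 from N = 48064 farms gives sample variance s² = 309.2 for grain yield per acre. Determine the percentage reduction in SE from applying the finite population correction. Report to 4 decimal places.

16.3238

f = n/N = 14411/48064 = 0.29982939.
SE_no-fpc = √(s²/n) = 0.1464781; SE_fpc = √((1−f)s²/n) = 0.1225673.
Ratio = √(1−f) = 0.83676198. Reduction = 100·(1 − 0.83676198) = 16.3238%.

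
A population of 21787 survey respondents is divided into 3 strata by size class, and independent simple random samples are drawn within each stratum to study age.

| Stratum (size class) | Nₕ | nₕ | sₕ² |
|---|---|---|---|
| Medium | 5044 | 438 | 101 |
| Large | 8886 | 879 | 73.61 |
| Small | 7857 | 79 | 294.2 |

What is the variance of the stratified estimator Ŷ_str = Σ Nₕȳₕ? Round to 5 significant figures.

2.3890 × 10^8

Var(Ŷ_str) = Σₕ Nₕ²(1 − fₕ)sₕ²/nₕ.
Medium: 5044²·(1 − 438/5044)·101/438 = 5.3573038 × 10^6.
Large: 8886²·(1 − 879/8886)·73.61/879 = 5.9583235 × 10^6.
Small: 7857²·(1 − 79/7857)·294.2/79 = 2.2758324 × 10^8.
Sum = 2.3889887 × 10^8.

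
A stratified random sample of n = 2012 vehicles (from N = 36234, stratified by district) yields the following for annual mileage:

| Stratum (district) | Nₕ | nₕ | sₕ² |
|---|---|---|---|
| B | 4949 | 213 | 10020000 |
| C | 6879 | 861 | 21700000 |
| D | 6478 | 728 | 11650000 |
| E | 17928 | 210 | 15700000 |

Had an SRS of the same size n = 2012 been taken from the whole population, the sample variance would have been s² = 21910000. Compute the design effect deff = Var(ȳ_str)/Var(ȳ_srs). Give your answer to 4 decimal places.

Var(ȳ_str) = Σ Wₕ²(1−fₕ)sₕ²/nₕ with Wₕ = Nₕ/36234:
  B: (4949/36234)²·(1−213/4949)·10020000/213 = 839.81709
  C: (6879/36234)²·(1−861/6879)·21700000/861 = 794.69689
  D: (6478/36234)²·(1−728/6478)·11650000/728 = 454.0156
  E: (17928/36234)²·(1−210/17928)·15700000/210 = 18088.158
  → Var(ȳ_str) = 20176.688.
Var(ȳ_srs) = (1 − 2012/36234)·21910000/2012 = 10284.981.
deff = 20176.688 / 10284.981 = 1.9618.

1.9618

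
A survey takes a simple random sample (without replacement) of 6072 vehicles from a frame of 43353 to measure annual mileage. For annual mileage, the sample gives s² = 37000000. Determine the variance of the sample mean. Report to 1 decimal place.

Under SRS without replacement, Var(ȳ) = (1 − f)·s²/n with f = n/N = 6072/43353 = 0.14005951.
Var(ȳ) = (1 − 0.14005951)·37000000/6072 = 0.85994049·6093.5441 = 5240.0853.

5240.1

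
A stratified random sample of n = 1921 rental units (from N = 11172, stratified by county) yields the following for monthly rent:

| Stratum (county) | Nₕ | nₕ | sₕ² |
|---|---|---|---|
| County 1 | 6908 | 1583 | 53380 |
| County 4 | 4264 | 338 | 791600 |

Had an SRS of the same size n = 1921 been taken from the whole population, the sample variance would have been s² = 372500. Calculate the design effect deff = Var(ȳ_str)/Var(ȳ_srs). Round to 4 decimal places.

2.0182

Var(ȳ_str) = Σ Wₕ²(1−fₕ)sₕ²/nₕ with Wₕ = Nₕ/11172:
  County 1: (6908/11172)²·(1−1583/6908)·53380/1583 = 9.9382002
  County 4: (4264/11172)²·(1−338/4264)·791600/338 = 314.11937
  → Var(ȳ_str) = 324.05757.
Var(ȳ_srs) = (1 − 1921/11172)·372500/1921 = 160.56714.
deff = 324.05757 / 160.56714 = 2.0182.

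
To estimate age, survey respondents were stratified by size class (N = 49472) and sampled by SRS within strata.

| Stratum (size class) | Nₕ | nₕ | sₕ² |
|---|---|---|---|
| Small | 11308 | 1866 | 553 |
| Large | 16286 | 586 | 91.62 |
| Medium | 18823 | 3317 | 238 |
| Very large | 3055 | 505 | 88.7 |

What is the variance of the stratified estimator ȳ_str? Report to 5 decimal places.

0.03838

Var(ȳ_str) = Σₕ Wₕ²(1 − fₕ)sₕ²/nₕ with Wₕ = Nₕ/N, N = 49472.
Small: Wₕ = 0.22857374; term = 0.22857374²·(1 − 0.16501592)·553/1866 = 0.012928387.
Large: Wₕ = 0.32919631; term = 0.32919631²·(1 − 0.03598182)·91.62/586 = 0.016333822.
Medium: Wₕ = 0.38047785; term = 0.38047785²·(1 − 0.17622058)·238/3317 = 0.0085565988.
Very large: Wₕ = 0.06175210; term = 0.06175210²·(1 − 0.16530278)·88.7/505 = 5.5906809 × 10^-4.
Sum = 0.038377876.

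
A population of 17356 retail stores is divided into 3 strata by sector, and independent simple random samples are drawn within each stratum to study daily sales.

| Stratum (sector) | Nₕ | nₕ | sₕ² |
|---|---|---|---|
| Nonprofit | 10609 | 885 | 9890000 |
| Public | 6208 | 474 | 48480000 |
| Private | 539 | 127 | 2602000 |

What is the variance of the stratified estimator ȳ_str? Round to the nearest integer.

15929

Var(ȳ_str) = Σₕ Wₕ²(1 − fₕ)sₕ²/nₕ with Wₕ = Nₕ/N, N = 17356.
Nonprofit: Wₕ = 0.61125835; term = 0.61125835²·(1 − 0.08341974)·9890000/885 = 3827.1293.
Public: Wₕ = 0.35768610; term = 0.35768610²·(1 − 0.07635309)·48480000/474 = 12086.328.
Private: Wₕ = 0.03105554; term = 0.03105554²·(1 − 0.23562152)·2602000/127 = 15.103941.
Sum = 15928.561.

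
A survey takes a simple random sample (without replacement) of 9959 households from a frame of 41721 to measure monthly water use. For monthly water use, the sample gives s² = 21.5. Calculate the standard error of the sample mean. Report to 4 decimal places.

0.0405

Under SRS without replacement, Var(ȳ) = (1 − f)·s²/n with f = n/N = 9959/41721 = 0.23870473.
Var(ȳ) = (1 − 0.23870473)·21.5/9959 = 0.76129527·0.0021588513 = 0.0016435233.
SE(ȳ) = √(0.0016435233) = 0.0405.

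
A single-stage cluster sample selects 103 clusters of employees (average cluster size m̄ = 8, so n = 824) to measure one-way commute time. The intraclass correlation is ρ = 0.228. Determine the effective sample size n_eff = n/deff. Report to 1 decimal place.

deff = 1 + (8 − 1)·0.228 = 1 + 1.596 = 2.596.
n_eff = 824 / 2.596 = 317.4.

317.4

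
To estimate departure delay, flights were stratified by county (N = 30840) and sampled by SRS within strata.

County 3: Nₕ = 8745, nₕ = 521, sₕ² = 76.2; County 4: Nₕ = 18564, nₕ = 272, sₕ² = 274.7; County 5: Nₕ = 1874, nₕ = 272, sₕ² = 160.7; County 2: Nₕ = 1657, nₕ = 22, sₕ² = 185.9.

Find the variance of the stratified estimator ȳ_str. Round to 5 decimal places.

Var(ȳ_str) = Σₕ Wₕ²(1 − fₕ)sₕ²/nₕ with Wₕ = Nₕ/N, N = 30840.
County 3: Wₕ = 0.28356031; term = 0.28356031²·(1 − 0.05957690)·76.2/521 = 0.011059396.
County 4: Wₕ = 0.60194553; term = 0.60194553²·(1 − 0.01465201)·274.7/272 = 0.36057347.
County 5: Wₕ = 0.06076524; term = 0.06076524²·(1 − 0.14514408)·160.7/272 = 0.0018648776.
County 2: Wₕ = 0.05372892; term = 0.05372892²·(1 − 0.01327701)·185.9/22 = 0.024069565.
Sum = 0.39756731.

0.39757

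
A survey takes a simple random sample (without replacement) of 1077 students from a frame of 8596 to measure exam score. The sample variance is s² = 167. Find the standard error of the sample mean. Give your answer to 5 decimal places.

Under SRS without replacement, Var(ȳ) = (1 − f)·s²/n with f = n/N = 1077/8596 = 0.12529083.
Var(ȳ) = (1 − 0.12529083)·167/1077 = 0.87470917·0.15506035 = 0.13563271.
SE(ȳ) = √(0.13563271) = 0.36828.

0.36828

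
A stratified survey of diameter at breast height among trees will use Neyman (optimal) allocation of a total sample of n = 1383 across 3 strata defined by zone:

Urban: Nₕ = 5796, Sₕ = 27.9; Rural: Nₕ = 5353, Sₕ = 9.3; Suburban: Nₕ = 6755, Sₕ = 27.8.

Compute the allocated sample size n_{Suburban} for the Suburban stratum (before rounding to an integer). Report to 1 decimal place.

650.5

Neyman allocation: nₕ = n·NₕSₕ / Σⱼ NⱼSⱼ.
Σ NⱼSⱼ = 5796·27.9 + 5353·9.3 + 6755·27.8 = 399280.3.
n_{Suburban} = 1383·6755·27.8 / 399280.3 = 650.5.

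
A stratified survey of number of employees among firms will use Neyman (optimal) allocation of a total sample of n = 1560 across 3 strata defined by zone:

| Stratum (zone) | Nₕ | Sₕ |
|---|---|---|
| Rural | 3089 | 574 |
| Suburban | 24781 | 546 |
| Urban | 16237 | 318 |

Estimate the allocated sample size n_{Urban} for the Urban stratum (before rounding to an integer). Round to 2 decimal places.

Neyman allocation: nₕ = n·NₕSₕ / Σⱼ NⱼSⱼ.
Σ NⱼSⱼ = 3089·574 + 24781·546 + 16237·318 = 2.0466878 × 10^7.
n_{Urban} = 1560·16237·318 / (2.0466878 × 10^7) = 393.56.

393.56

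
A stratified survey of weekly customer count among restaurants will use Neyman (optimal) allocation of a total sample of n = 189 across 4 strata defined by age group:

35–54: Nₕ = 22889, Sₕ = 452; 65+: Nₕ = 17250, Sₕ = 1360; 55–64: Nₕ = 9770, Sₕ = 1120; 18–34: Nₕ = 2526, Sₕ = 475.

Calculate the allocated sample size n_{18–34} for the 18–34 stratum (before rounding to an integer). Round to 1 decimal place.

4.9

Neyman allocation: nₕ = n·NₕSₕ / Σⱼ NⱼSⱼ.
Σ NⱼSⱼ = 22889·452 + 17250·1360 + 9770·1120 + 2526·475 = 4.5948078 × 10^7.
n_{18–34} = 189·2526·475 / (4.5948078 × 10^7) = 4.9.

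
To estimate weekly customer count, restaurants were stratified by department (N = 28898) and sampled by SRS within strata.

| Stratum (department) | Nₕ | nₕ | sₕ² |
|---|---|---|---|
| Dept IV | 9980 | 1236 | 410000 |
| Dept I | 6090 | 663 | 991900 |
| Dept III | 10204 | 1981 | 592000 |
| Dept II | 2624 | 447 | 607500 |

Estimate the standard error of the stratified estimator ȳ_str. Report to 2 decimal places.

11.54

Var(ȳ_str) = Σₕ Wₕ²(1 − fₕ)sₕ²/nₕ with Wₕ = Nₕ/N, N = 28898.
Dept IV: Wₕ = 0.34535262; term = 0.34535262²·(1 − 0.12384770)·410000/1236 = 34.663348.
Dept I: Wₕ = 0.21074123; term = 0.21074123²·(1 − 0.10886700)·991900/663 = 59.210115.
Dept III: Wₕ = 0.35310402; term = 0.35310402²·(1 − 0.19413955)·592000/1981 = 30.02634.
Dept II: Wₕ = 0.09080213; term = 0.09080213²·(1 − 0.17035061)·607500/447 = 9.2966278.
Sum = 133.19643.
SE = √(133.19643) = 11.54.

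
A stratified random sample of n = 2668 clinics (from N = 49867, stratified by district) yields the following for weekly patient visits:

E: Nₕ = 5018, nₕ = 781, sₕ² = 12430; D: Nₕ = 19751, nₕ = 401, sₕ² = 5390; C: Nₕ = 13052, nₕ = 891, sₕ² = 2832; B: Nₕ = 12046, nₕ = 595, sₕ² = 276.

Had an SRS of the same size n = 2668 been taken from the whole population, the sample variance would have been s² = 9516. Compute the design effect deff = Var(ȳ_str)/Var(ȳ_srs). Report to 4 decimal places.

Var(ȳ_str) = Σ Wₕ²(1−fₕ)sₕ²/nₕ with Wₕ = Nₕ/49867:
  E: (5018/49867)²·(1−781/5018)·12430/781 = 0.13607638
  D: (19751/49867)²·(1−401/19751)·5390/401 = 2.0657985
  C: (13052/49867)²·(1−891/13052)·2832/891 = 0.20287821
  B: (12046/49867)²·(1−595/12046)·276/595 = 0.025730718
  → Var(ȳ_str) = 2.4304838.
Var(ȳ_srs) = (1 − 2668/49867)·9516/2668 = 3.375889.
deff = 2.4304838 / 3.375889 = 0.7200.

0.7200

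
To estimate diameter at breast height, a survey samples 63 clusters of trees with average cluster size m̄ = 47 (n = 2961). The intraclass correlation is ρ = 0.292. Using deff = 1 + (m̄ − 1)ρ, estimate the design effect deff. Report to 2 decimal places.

14.43

deff = 1 + (47 − 1)·0.292 = 1 + 13.432 = 14.432.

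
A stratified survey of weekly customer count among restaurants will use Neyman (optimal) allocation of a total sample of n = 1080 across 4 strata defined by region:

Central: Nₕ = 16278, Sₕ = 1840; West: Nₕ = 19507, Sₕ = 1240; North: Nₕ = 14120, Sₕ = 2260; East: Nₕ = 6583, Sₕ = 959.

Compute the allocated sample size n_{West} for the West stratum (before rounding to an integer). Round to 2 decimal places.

282.83

Neyman allocation: nₕ = n·NₕSₕ / Σⱼ NⱼSⱼ.
Σ NⱼSⱼ = 16278·1840 + 19507·1240 + 14120·2260 + 6583·959 = 9.2364497 × 10^7.
n_{West} = 1080·19507·1240 / (9.2364497 × 10^7) = 282.83.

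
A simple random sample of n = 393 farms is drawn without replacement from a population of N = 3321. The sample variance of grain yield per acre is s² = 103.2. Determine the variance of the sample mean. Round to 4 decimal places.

0.2315

Under SRS without replacement, Var(ȳ) = (1 − f)·s²/n with f = n/N = 393/3321 = 0.11833785.
Var(ȳ) = (1 − 0.11833785)·103.2/393 = 0.88166215·0.26259542 = 0.23152044.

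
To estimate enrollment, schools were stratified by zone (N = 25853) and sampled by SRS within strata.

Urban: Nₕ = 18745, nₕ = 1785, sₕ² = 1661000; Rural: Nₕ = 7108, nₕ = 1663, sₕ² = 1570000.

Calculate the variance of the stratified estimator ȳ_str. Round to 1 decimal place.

497.3

Var(ȳ_str) = Σₕ Wₕ²(1 − fₕ)sₕ²/nₕ with Wₕ = Nₕ/N, N = 25853.
Urban: Wₕ = 0.72506092; term = 0.72506092²·(1 − 0.09522539)·1661000/1785 = 442.60958.
Rural: Wₕ = 0.27493908; term = 0.27493908²·(1 − 0.23396173)·1570000/1663 = 54.667701.
Sum = 497.27728.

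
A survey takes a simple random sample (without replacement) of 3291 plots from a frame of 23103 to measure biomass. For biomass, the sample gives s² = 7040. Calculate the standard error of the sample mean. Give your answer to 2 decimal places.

Under SRS without replacement, Var(ȳ) = (1 − f)·s²/n with f = n/N = 3291/23103 = 0.14244903.
Var(ȳ) = (1 − 0.14244903)·7040/3291 = 0.85755097·2.1391674 = 1.8344451.
SE(ȳ) = √(1.8344451) = 1.35.

1.35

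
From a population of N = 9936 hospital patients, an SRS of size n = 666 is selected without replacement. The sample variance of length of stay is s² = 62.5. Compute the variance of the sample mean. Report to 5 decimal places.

0.08755

Under SRS without replacement, Var(ȳ) = (1 − f)·s²/n with f = n/N = 666/9936 = 0.06702899.
Var(ȳ) = (1 − 0.06702899)·62.5/666 = 0.93297101·0.093843844 = 0.087553586.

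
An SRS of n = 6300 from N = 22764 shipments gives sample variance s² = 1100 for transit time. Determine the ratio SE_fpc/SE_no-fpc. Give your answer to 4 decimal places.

0.8504

f = n/N = 6300/22764 = 0.27675277.
SE_no-fpc = √(s²/n) = 0.41785545; SE_fpc = √((1−f)s²/n) = 0.35536075.
Ratio = √(1−f) = 0.85043943.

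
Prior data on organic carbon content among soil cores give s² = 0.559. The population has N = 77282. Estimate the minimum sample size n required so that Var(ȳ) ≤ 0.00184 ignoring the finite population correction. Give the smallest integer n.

Without fpc, n₀ = s²/D = 0.559/0.00184 = 303.8043.
Rounding up, n = 304.

304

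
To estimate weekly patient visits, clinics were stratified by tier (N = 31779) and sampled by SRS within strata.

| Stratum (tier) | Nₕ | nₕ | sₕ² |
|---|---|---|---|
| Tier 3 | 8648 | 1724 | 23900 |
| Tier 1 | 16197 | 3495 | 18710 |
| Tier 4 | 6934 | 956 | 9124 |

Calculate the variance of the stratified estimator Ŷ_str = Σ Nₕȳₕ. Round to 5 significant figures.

2.3271 × 10^9

Var(Ŷ_str) = Σₕ Nₕ²(1 − fₕ)sₕ²/nₕ.
Tier 3: 8648²·(1 − 1724/8648)·23900/1724 = 8.3010567 × 10^8.
Tier 1: 16197²·(1 − 3495/16197)·18710/3495 = 1.1013701 × 10^9.
Tier 4: 6934²·(1 − 956/6934)·9124/956 = 3.9560988 × 10^8.
Sum = 2.3270857 × 10^9.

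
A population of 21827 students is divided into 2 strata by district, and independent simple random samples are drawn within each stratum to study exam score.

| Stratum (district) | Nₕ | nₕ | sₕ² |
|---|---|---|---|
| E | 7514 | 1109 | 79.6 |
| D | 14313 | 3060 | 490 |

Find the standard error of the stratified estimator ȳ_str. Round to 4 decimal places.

Var(ȳ_str) = Σₕ Wₕ²(1 − fₕ)sₕ²/nₕ with Wₕ = Nₕ/N, N = 21827.
E: Wₕ = 0.34425253; term = 0.34425253²·(1 − 0.14759116)·79.6/1109 = 0.0072507637.
D: Wₕ = 0.65574747; term = 0.65574747²·(1 − 0.21379166)·490/3060 = 0.054135923.
Sum = 0.061386687.
SE = √(0.061386687) = 0.2478.

0.2478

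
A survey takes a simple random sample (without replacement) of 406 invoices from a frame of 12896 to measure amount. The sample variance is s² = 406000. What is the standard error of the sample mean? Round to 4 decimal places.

Under SRS without replacement, Var(ȳ) = (1 − f)·s²/n with f = n/N = 406/12896 = 0.03148263.
Var(ȳ) = (1 − 0.03148263)·406000/406 = 0.96851737·1000 = 968.51737.
SE(ȳ) = √(968.51737) = 31.1210.

31.1210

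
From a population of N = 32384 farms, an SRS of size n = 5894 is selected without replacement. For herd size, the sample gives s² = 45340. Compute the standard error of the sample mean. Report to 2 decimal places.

2.51

Under SRS without replacement, Var(ȳ) = (1 − f)·s²/n with f = n/N = 5894/32384 = 0.18200346.
Var(ȳ) = (1 − 0.18200346)·45340/5894 = 0.81799654·7.6925687 = 6.2924946.
SE(ȳ) = √(6.2924946) = 2.51.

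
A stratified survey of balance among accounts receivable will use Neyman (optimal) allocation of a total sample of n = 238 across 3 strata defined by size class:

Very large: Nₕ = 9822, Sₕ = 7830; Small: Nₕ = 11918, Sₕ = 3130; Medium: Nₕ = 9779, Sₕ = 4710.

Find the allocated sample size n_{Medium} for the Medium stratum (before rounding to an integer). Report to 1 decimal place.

Neyman allocation: nₕ = n·NₕSₕ / Σⱼ NⱼSⱼ.
Σ NⱼSⱼ = 9822·7830 + 11918·3130 + 9779·4710 = 1.6026869 × 10^8.
n_{Medium} = 238·9779·4710 / (1.6026869 × 10^8) = 68.4.

68.4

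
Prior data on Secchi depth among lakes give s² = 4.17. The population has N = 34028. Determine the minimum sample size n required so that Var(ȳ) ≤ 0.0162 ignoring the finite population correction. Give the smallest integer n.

Without fpc, n₀ = s²/D = 4.17/0.0162 = 257.4074.
Rounding up, n = 258.

258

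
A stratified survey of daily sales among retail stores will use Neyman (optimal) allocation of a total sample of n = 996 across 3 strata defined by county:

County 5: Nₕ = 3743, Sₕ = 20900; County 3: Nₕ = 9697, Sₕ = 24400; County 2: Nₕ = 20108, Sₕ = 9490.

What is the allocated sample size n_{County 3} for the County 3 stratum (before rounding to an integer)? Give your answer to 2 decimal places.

466.04

Neyman allocation: nₕ = n·NₕSₕ / Σⱼ NⱼSⱼ.
Σ NⱼSⱼ = 3743·20900 + 9697·24400 + 20108·9490 = 5.0566042 × 10^8.
n_{County 3} = 996·9697·24400 / (5.0566042 × 10^8) = 466.04.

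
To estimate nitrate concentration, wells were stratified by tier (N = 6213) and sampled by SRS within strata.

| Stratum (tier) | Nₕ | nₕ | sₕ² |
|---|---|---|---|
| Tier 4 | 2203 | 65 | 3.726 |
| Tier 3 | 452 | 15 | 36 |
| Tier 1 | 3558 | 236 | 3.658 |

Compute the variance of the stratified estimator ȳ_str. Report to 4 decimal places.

0.0240

Var(ȳ_str) = Σₕ Wₕ²(1 − fₕ)sₕ²/nₕ with Wₕ = Nₕ/N, N = 6213.
Tier 4: Wₕ = 0.35457911; term = 0.35457911²·(1 − 0.02950522)·3.726/65 = 0.0069943762.
Tier 3: Wₕ = 0.07275068; term = 0.07275068²·(1 − 0.03318584)·36/15 = 0.012280849.
Tier 1: Wₕ = 0.57267021; term = 0.57267021²·(1 − 0.06632940)·3.658/236 = 0.0047460746.
Sum = 0.0240213.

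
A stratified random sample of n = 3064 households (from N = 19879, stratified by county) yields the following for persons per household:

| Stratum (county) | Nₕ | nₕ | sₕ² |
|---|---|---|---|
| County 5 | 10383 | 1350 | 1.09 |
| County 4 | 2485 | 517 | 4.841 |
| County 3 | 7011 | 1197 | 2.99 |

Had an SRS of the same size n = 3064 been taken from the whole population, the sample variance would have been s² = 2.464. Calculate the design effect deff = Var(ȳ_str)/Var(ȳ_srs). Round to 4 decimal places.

Var(ȳ_str) = Σ Wₕ²(1−fₕ)sₕ²/nₕ with Wₕ = Nₕ/19879:
  County 5: (10383/19879)²·(1−1350/10383)·1.09/1350 = 1.9162781 × 10^-4
  County 4: (2485/19879)²·(1−517/2485)·4.841/517 = 1.1587959 × 10^-4
  County 3: (7011/19879)²·(1−1197/7011)·2.99/1197 = 2.576576 × 10^-4
  → Var(ȳ_str) = 5.65165 × 10^-4.
Var(ȳ_srs) = (1 − 3064/19879)·2.464/3064 = 6.8022765 × 10^-4.
deff = (5.65165 × 10^-4) / (6.8022765 × 10^-4) = 0.8308.

0.8308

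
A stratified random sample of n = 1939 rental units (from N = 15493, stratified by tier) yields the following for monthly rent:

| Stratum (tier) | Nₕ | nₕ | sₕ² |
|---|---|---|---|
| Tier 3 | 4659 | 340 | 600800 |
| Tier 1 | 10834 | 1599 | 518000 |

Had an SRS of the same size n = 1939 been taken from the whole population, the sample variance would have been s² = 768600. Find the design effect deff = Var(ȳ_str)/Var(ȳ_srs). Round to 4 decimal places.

Var(ȳ_str) = Σ Wₕ²(1−fₕ)sₕ²/nₕ with Wₕ = Nₕ/15493:
  Tier 3: (4659/15493)²·(1−340/4659)·600800/340 = 148.13439
  Tier 1: (10834/15493)²·(1−1599/10834)·518000/1599 = 135.03178
  → Var(ȳ_str) = 283.16617.
Var(ȳ_srs) = (1 − 1939/15493)·768600/1939 = 346.78039.
deff = 283.16617 / 346.78039 = 0.8166.

0.8166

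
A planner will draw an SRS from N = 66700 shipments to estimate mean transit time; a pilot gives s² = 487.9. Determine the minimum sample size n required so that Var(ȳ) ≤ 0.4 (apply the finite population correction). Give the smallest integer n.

1198

Without fpc, n₀ = s²/D = 487.9/0.4 = 1219.7500.
With fpc, (1 − n/N)·s²/n ≤ D requires n ≥ n₀/(1 + n₀/N) = 1219.7500/(1 + 1219.7500/66700) = 1197.8449.
Rounding up, n = 1198.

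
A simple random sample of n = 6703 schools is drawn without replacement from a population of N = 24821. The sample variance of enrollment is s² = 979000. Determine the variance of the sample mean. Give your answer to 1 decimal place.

Under SRS without replacement, Var(ȳ) = (1 − f)·s²/n with f = n/N = 6703/24821 = 0.27005358.
Var(ȳ) = (1 − 0.27005358)·979000/6703 = 0.72994642·146.05401 = 106.6116.

106.6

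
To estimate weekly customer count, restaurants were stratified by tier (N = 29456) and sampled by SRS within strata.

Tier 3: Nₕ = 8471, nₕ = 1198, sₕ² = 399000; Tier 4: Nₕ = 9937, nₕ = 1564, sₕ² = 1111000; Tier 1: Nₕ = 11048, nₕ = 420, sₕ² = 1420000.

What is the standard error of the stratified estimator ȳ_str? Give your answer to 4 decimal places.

23.4373

Var(ȳ_str) = Σₕ Wₕ²(1 − fₕ)sₕ²/nₕ with Wₕ = Nₕ/N, N = 29456.
Tier 3: Wₕ = 0.28758148; term = 0.28758148²·(1 − 0.14142368)·399000/1198 = 23.649219.
Tier 4: Wₕ = 0.33735062; term = 0.33735062²·(1 − 0.15739157)·1111000/1564 = 68.118668.
Tier 1: Wₕ = 0.37506790; term = 0.37506790²·(1 − 0.03801593)·1420000/420 = 457.53753.
Sum = 549.30542.
SE = √(549.30542) = 23.4373.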